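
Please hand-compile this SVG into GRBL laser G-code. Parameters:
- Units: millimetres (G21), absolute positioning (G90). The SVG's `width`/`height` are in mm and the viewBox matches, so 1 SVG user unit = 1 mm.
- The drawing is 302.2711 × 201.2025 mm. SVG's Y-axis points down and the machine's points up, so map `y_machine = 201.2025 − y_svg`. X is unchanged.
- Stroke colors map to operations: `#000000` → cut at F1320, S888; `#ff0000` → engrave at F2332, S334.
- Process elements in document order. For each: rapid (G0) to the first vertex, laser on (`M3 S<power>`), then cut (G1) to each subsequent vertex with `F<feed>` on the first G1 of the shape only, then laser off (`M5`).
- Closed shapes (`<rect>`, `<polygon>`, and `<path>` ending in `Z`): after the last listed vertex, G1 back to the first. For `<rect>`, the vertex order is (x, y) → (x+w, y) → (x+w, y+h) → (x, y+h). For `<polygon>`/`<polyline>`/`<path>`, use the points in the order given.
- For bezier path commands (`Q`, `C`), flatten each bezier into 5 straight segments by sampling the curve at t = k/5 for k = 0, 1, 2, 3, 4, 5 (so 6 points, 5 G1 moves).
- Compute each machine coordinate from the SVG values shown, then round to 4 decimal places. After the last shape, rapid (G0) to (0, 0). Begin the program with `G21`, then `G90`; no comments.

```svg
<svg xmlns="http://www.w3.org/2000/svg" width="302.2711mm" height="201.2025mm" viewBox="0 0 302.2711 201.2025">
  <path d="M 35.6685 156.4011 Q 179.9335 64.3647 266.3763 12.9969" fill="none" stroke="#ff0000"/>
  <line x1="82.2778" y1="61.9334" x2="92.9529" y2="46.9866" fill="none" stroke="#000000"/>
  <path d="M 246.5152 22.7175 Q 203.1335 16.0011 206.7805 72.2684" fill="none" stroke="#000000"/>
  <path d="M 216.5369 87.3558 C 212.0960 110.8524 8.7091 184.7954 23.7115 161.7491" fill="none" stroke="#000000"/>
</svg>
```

viewBox `0 0 302.2711 201.2025` with mm width/height → 1 unit = 1 mm. Flip: y_m = 201.2025 − y_svg.

**Shape 1** — `<path>` quadratic bezier, stroke `#ff0000` → engrave (S334, F2332). Control points (SVG): P0=(35.6685,156.4011), P1=(179.9335,64.3647), P2=(266.3763,12.9969); sampled at t=k/5. Machine vertices: (35.6685,44.8014) → (91.0616,79.9892) → (141.8289,111.9235) → (187.9705,140.6044) → (229.4863,166.0317) → (266.3763,188.2056). Open path.

**Shape 2** — `<line>` line segment, stroke `#000000` → cut (S888, F1320). Machine vertices: (82.2778,139.2691) → (92.9529,154.2159). Open path.

**Shape 3** — `<path>` quadratic bezier, stroke `#000000` → cut (S888, F1320). Control points (SVG): P0=(246.5152,22.7175), P1=(203.1335,16.0011), P2=(206.7805,72.2684); sampled at t=k/5. Machine vertices: (246.5152,178.4850) → (231.0437,178.6522) → (219.3344,173.7807) → (211.3875,163.8705) → (207.2028,148.9217) → (206.7805,128.9341). Open path.

**Shape 4** — `<path>` cubic bezier, stroke `#000000` → cut (S888, F1320). Control points (SVG): P0=(216.5369,87.3558), P1=(212.0960,110.8524), P2=(8.7091,184.7954), P3=(23.7115,161.7491); sampled at t=k/5. Machine vertices: (216.5369,113.8467) → (193.3375,94.8747) → (142.4232,70.8724) → (83.8260,48.9168) → (37.5781,36.0849) → (23.7115,39.4534). Open path.

G21
G90
G0 X35.6685 Y44.8014
M3 S334
G1 X91.0616 Y79.9892 F2332
G1 X141.8289 Y111.9235
G1 X187.9705 Y140.6044
G1 X229.4863 Y166.0317
G1 X266.3763 Y188.2056
M5
G0 X82.2778 Y139.2691
M3 S888
G1 X92.9529 Y154.2159 F1320
M5
G0 X246.5152 Y178.4850
M3 S888
G1 X231.0437 Y178.6522 F1320
G1 X219.3344 Y173.7807
G1 X211.3875 Y163.8705
G1 X207.2028 Y148.9217
G1 X206.7805 Y128.9341
M5
G0 X216.5369 Y113.8467
M3 S888
G1 X193.3375 Y94.8747 F1320
G1 X142.4232 Y70.8724
G1 X83.8260 Y48.9168
G1 X37.5781 Y36.0849
G1 X23.7115 Y39.4534
M5
G0 X0.0000 Y0.0000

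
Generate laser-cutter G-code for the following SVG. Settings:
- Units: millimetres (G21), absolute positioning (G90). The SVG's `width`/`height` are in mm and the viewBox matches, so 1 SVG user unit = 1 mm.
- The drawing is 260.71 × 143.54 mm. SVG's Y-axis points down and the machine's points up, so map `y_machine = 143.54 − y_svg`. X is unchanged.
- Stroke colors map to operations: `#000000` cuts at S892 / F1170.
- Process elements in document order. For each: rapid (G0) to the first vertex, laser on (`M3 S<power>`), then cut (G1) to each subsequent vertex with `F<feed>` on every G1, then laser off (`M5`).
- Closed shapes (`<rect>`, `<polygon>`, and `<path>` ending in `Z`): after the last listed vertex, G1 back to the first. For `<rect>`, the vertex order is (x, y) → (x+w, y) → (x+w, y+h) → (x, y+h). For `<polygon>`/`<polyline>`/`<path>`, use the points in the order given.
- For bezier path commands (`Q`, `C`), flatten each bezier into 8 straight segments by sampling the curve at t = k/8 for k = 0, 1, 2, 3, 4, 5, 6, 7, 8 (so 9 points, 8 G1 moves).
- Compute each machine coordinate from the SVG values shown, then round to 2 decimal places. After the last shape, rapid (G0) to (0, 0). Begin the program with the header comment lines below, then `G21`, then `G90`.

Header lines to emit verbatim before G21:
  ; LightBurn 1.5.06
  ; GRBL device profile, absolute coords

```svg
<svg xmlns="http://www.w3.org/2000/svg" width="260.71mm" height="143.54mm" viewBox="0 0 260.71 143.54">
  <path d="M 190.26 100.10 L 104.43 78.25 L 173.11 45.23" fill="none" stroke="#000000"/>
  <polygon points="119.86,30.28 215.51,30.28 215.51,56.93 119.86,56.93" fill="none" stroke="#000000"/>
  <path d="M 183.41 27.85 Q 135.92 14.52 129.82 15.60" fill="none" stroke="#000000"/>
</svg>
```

viewBox `0 0 260.71 143.54` with mm width/height → 1 unit = 1 mm. Flip: y_m = 143.54 − y_svg.

**Shape 1** — `<path>` open polyline, stroke `#000000` → cut (S892, F1170). Machine vertices: (190.26,43.44) → (104.43,65.29) → (173.11,98.31). Open path.

**Shape 2** — `<polygon>` rectangle, stroke `#000000` → cut (S892, F1170). Machine vertices: (119.86,113.26) → (215.51,113.26) → (215.51,86.61) → (119.86,86.61) → (119.86,113.26). Closed: final G1 returns to the first vertex.

**Shape 3** — `<path>` quadratic bezier, stroke `#000000` → cut (S892, F1170). Control points (SVG): P0=(183.41,27.85), P1=(135.92,14.52), P2=(129.82,15.60); sampled at t=k/8. Machine vertices: (183.41,115.69) → (172.18,118.80) → (162.25,121.45) → (153.61,123.66) → (146.27,125.42) → (140.22,126.72) → (135.46,127.58) → (131.99,127.98) → (129.82,127.94). Open path.

; LightBurn 1.5.06
; GRBL device profile, absolute coords
G21
G90
G0 X190.26 Y43.44
M3 S892
G1 X104.43 Y65.29 F1170
G1 X173.11 Y98.31 F1170
M5
G0 X119.86 Y113.26
M3 S892
G1 X215.51 Y113.26 F1170
G1 X215.51 Y86.61 F1170
G1 X119.86 Y86.61 F1170
G1 X119.86 Y113.26 F1170
M5
G0 X183.41 Y115.69
M3 S892
G1 X172.18 Y118.80 F1170
G1 X162.25 Y121.45 F1170
G1 X153.61 Y123.66 F1170
G1 X146.27 Y125.42 F1170
G1 X140.22 Y126.72 F1170
G1 X135.46 Y127.58 F1170
G1 X131.99 Y127.98 F1170
G1 X129.82 Y127.94 F1170
M5
G0 X0.00 Y0.00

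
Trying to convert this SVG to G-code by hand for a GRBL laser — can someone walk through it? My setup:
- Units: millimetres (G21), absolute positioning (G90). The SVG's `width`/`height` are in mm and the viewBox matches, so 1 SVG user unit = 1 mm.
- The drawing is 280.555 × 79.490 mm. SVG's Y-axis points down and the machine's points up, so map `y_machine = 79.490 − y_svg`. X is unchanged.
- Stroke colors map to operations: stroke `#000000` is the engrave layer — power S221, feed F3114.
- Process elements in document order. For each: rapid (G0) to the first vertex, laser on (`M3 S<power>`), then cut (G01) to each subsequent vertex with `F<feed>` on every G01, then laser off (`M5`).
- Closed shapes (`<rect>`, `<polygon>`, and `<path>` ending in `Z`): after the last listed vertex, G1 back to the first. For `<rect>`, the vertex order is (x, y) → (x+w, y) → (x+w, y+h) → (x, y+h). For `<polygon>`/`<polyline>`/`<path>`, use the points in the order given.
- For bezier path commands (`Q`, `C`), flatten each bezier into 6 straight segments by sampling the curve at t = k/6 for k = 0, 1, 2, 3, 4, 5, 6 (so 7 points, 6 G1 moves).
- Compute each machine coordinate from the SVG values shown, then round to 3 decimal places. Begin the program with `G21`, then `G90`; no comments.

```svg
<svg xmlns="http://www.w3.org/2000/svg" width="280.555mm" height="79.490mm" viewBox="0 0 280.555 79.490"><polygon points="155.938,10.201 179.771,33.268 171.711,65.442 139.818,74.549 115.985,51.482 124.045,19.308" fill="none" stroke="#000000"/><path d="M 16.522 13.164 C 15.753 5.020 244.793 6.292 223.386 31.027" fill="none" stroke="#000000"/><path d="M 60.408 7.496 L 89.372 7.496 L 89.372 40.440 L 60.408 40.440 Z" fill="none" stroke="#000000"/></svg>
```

1 u = 1 mm; y_m = 79.490 − y.

[1] `<polygon>` regular polygon, #000000→engrave S221 F3114: (155.938,69.289) → (179.771,46.222) → (171.711,14.048) → (139.818,4.941) → (115.985,28.008) → (124.045,60.182) → (155.938,69.289) (closed)

[2] `<path>` cubic bezier, #000000→engrave S221 F3114: (16.522,66.326) → (33.065,69.548) → (74.569,70.811) → (127.693,69.724) → (179.098,65.897) → (215.442,58.940) → (223.386,48.463)

[3] `<path>` rectangle, #000000→engrave S221 F3114: (60.408,71.994) → (89.372,71.994) → (89.372,39.050) → (60.408,39.050) → (60.408,71.994) (closed)

G21
G90
G0 X155.938 Y69.289
M3 S221
G01 X179.771 Y46.222 F3114
G01 X171.711 Y14.048 F3114
G01 X139.818 Y4.941 F3114
G01 X115.985 Y28.008 F3114
G01 X124.045 Y60.182 F3114
G01 X155.938 Y69.289 F3114
M5
G0 X16.522 Y66.326
M3 S221
G01 X33.065 Y69.548 F3114
G01 X74.569 Y70.811 F3114
G01 X127.693 Y69.724 F3114
G01 X179.098 Y65.897 F3114
G01 X215.442 Y58.940 F3114
G01 X223.386 Y48.463 F3114
M5
G0 X60.408 Y71.994
M3 S221
G01 X89.372 Y71.994 F3114
G01 X89.372 Y39.050 F3114
G01 X60.408 Y39.050 F3114
G01 X60.408 Y71.994 F3114
M5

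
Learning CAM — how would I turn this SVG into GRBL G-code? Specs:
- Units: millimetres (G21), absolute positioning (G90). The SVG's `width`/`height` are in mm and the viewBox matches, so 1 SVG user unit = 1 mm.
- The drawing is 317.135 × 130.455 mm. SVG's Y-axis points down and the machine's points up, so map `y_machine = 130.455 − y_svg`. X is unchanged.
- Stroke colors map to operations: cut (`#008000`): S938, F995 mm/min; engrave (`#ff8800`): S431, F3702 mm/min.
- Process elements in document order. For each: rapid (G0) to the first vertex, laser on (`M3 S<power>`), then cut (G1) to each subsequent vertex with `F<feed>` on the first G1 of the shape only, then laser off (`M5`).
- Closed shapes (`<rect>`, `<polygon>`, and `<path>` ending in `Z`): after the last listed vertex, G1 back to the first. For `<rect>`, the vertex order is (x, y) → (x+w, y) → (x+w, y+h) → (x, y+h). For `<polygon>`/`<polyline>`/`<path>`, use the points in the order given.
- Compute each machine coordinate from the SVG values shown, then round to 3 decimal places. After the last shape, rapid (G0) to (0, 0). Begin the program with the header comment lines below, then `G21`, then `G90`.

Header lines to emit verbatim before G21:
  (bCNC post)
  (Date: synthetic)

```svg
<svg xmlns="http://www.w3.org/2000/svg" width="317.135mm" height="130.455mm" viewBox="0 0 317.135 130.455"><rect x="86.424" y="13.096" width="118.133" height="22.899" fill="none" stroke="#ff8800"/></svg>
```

viewBox `0 0 317.135 130.455` with mm width/height → 1 unit = 1 mm. Flip: y_m = 130.455 − y_svg.

**Shape 1** — `<rect>` rectangle, stroke `#ff8800` → engrave (S431, F3702). Machine vertices: (86.424,117.359) → (204.557,117.359) → (204.557,94.460) → (86.424,94.460) → (86.424,117.359). Closed: final G1 returns to the first vertex.

(bCNC post)
(Date: synthetic)
G21
G90
G0 X86.424 Y117.359
M3 S431
G1 X204.557 Y117.359 F3702
G1 X204.557 Y94.460
G1 X86.424 Y94.460
G1 X86.424 Y117.359
M5
G0 X0.000 Y0.000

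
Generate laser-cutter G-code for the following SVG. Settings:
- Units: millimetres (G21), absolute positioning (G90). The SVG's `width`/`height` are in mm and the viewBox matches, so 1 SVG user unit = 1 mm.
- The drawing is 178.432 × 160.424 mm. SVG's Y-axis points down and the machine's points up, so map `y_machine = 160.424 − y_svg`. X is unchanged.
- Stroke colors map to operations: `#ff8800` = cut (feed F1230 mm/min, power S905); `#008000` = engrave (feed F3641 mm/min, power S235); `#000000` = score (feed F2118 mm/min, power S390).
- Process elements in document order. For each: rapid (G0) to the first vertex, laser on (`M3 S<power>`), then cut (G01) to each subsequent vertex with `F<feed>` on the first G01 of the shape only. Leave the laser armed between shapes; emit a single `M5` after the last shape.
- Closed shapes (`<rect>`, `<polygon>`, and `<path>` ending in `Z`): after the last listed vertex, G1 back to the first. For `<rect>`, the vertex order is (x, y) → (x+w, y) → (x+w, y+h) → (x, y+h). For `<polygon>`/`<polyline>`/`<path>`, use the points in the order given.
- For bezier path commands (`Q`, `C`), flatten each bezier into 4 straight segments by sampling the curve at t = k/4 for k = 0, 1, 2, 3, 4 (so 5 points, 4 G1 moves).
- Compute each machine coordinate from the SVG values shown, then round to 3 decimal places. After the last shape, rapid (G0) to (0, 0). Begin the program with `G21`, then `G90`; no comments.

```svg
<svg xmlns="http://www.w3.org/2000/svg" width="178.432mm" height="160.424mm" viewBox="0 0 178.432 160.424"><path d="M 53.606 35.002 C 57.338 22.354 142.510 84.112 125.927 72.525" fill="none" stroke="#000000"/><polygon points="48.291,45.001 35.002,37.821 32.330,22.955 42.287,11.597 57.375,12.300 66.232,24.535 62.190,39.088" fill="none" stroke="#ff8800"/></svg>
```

1 u = 1 mm; y_m = 160.424 − y.

[1] `<path>` cubic bezier, #000000→score S390 F2118: (53.606,125.422) → (68.813,123.265) → (97.385,107.058) → (122.148,90.652) → (125.927,87.899)

[2] `<polygon>` regular polygon, #ff8800→cut S905 F1230: (48.291,115.423) → (35.002,122.603) → (32.330,137.469) → (42.287,148.827) → (57.375,148.124) → (66.232,135.889) → (62.190,121.336) → (48.291,115.423) (closed)

G21
G90
G0 X53.606 Y125.422
M3 S390
G01 X68.813 Y123.265 F2118
G01 X97.385 Y107.058
G01 X122.148 Y90.652
G01 X125.927 Y87.899
G0 X48.291 Y115.423
M3 S905
G01 X35.002 Y122.603 F1230
G01 X32.330 Y137.469
G01 X42.287 Y148.827
G01 X57.375 Y148.124
G01 X66.232 Y135.889
G01 X62.190 Y121.336
G01 X48.291 Y115.423
M5
G0 X0.000 Y0.000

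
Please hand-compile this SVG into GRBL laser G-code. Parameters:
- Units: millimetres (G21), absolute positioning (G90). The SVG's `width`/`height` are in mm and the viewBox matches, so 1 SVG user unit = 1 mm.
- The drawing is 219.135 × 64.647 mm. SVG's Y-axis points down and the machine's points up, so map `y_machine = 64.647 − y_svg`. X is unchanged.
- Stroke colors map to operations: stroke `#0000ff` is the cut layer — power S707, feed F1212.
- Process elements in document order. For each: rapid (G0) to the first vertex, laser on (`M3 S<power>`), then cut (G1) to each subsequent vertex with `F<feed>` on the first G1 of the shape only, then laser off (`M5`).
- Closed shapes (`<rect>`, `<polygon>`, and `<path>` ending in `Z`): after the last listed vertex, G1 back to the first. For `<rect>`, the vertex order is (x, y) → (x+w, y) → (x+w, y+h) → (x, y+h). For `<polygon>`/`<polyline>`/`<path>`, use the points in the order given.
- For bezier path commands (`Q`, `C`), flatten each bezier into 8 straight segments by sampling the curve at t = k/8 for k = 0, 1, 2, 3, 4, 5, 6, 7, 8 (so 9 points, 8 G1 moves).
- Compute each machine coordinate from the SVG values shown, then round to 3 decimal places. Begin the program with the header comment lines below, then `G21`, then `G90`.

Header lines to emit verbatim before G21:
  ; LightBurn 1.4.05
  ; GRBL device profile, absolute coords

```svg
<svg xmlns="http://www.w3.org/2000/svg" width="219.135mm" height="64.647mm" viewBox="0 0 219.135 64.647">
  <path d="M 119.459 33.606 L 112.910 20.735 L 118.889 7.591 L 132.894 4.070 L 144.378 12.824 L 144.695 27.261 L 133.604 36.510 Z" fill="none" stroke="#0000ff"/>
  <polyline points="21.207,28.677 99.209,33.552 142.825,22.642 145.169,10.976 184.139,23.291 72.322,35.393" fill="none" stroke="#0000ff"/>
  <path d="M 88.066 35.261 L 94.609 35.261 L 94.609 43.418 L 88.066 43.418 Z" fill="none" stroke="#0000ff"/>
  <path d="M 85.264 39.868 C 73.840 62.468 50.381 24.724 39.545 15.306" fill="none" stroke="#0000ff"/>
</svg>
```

viewBox `0 0 219.135 64.647` with mm width/height → 1 unit = 1 mm. Flip: y_m = 64.647 − y_svg.

**Shape 1** — `<path>` regular polygon, stroke `#0000ff` → cut (S707, F1212). Machine vertices: (119.459,31.041) → (112.910,43.912) → (118.889,57.056) → (132.894,60.577) → (144.378,51.823) → (144.695,37.386) → (133.604,28.137) → (119.459,31.041). Closed: final G1 returns to the first vertex.

**Shape 2** — `<polyline>` open polyline, stroke `#0000ff` → cut (S707, F1212). Machine vertices: (21.207,35.970) → (99.209,31.095) → (142.825,42.005) → (145.169,53.671) → (184.139,41.356) → (72.322,29.254). Open path.

**Shape 3** — `<path>` rectangle, stroke `#0000ff` → cut (S707, F1212). Machine vertices: (88.066,29.386) → (94.609,29.386) → (94.609,21.229) → (88.066,21.229) → (88.066,29.386). Closed: final G1 returns to the first vertex.

**Shape 4** — `<path>` cubic bezier, stroke `#0000ff` → cut (S707, F1212). Control points (SVG): P0=(85.264,39.868), P1=(73.840,62.468), P2=(50.381,24.724), P3=(39.545,15.306); sampled at t=k/8. Machine vertices: (85.264,24.779) → (80.464,18.959) → (74.825,17.758) → (68.635,20.136) → (62.184,25.053) → (55.761,31.472) → (49.654,38.352) → (44.152,44.655) → (39.545,49.341). Open path.

; LightBurn 1.4.05
; GRBL device profile, absolute coords
G21
G90
G0 X119.459 Y31.041
M3 S707
G1 X112.910 Y43.912 F1212
G1 X118.889 Y57.056
G1 X132.894 Y60.577
G1 X144.378 Y51.823
G1 X144.695 Y37.386
G1 X133.604 Y28.137
G1 X119.459 Y31.041
M5
G0 X21.207 Y35.970
M3 S707
G1 X99.209 Y31.095 F1212
G1 X142.825 Y42.005
G1 X145.169 Y53.671
G1 X184.139 Y41.356
G1 X72.322 Y29.254
M5
G0 X88.066 Y29.386
M3 S707
G1 X94.609 Y29.386 F1212
G1 X94.609 Y21.229
G1 X88.066 Y21.229
G1 X88.066 Y29.386
M5
G0 X85.264 Y24.779
M3 S707
G1 X80.464 Y18.959 F1212
G1 X74.825 Y17.758
G1 X68.635 Y20.136
G1 X62.184 Y25.053
G1 X55.761 Y31.472
G1 X49.654 Y38.352
G1 X44.152 Y44.655
G1 X39.545 Y49.341
M5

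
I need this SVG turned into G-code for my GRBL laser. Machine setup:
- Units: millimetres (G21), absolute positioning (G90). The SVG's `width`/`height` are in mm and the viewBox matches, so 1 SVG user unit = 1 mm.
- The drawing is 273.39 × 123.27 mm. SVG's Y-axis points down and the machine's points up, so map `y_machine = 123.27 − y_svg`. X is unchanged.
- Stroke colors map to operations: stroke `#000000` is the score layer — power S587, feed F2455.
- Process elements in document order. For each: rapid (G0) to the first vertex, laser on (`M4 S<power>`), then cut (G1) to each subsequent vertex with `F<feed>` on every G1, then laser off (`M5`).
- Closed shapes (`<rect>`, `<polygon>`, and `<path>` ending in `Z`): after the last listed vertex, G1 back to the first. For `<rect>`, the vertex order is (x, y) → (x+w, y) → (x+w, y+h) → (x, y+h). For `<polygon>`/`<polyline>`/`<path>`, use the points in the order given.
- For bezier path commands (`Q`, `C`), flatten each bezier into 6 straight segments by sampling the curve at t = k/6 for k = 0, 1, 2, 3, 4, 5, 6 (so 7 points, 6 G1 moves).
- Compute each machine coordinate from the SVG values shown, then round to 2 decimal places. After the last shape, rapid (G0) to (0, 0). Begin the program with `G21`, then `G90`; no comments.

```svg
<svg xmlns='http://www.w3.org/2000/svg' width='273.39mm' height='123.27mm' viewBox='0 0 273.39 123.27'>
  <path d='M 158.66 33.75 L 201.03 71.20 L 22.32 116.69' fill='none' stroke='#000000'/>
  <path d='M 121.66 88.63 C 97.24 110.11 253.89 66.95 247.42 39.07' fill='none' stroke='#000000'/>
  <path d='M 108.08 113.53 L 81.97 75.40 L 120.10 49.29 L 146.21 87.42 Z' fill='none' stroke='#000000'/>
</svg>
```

1 u = 1 mm; y_m = 123.27 − y.

[1] `<path>` open polyline, #000000→score S587 F2455: (158.66,89.52) → (201.03,52.07) → (22.32,6.58)

[2] `<path>` cubic bezier, #000000→score S587 F2455: (121.66,34.64) → (122.95,28.92) → (144.85,31.75) → (177.81,40.91) → (212.26,54.19) → (238.66,69.36) → (247.42,84.20)

[3] `<path>` regular polygon, #000000→score S587 F2455: (108.08,9.74) → (81.97,47.87) → (120.10,73.98) → (146.21,35.85) → (108.08,9.74) (closed)

G21
G90
G0 X158.66 Y89.52
M4 S587
G1 X201.03 Y52.07 F2455
G1 X22.32 Y6.58 F2455
M5
G0 X121.66 Y34.64
M4 S587
G1 X122.95 Y28.92 F2455
G1 X144.85 Y31.75 F2455
G1 X177.81 Y40.91 F2455
G1 X212.26 Y54.19 F2455
G1 X238.66 Y69.36 F2455
G1 X247.42 Y84.20 F2455
M5
G0 X108.08 Y9.74
M4 S587
G1 X81.97 Y47.87 F2455
G1 X120.10 Y73.98 F2455
G1 X146.21 Y35.85 F2455
G1 X108.08 Y9.74 F2455
M5
G0 X0.00 Y0.00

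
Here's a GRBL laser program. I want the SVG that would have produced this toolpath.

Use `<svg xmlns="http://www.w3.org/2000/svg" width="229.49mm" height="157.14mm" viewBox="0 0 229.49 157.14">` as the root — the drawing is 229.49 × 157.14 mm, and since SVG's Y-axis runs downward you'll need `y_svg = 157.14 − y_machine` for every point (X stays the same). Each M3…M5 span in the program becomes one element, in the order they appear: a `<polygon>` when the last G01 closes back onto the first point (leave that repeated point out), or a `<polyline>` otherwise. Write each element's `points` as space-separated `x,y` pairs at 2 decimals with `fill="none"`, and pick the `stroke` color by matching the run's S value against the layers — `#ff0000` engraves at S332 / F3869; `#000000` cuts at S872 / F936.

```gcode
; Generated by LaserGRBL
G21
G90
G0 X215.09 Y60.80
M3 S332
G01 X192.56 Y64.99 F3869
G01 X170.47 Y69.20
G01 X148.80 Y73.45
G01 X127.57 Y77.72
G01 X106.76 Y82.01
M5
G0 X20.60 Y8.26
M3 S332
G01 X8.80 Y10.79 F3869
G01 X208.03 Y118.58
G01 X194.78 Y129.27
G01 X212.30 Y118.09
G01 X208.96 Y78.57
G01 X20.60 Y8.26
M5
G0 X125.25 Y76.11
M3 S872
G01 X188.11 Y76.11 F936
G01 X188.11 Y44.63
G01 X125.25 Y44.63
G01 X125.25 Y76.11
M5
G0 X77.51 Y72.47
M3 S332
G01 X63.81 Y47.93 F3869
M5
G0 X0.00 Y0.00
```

Machine Y-up, SVG Y-down with viewBox height 157.14, so y_svg = 157.14 − y_machine; X carries over.

Run 1: the run's S332 means `#ff0000` (engrave). The run is open, so emit a `<polyline>` with points (Y-flipped): 215.09,96.34 192.56,92.15 170.47,87.94 148.80,83.69 127.57,79.42 106.76,75.13.

Run 2: the run's S332 means `#ff0000` (engrave). The run returns to its start, so emit a `<polygon>` with points (Y-flipped): 20.60,148.88 8.80,146.35 208.03,38.56 194.78,27.87 212.30,39.05 208.96,78.57.

Run 3: the run's S872 means `#000000` (cut). The run returns to its start, so emit a `<polygon>` with points (Y-flipped): 125.25,81.03 188.11,81.03 188.11,112.51 125.25,112.51.

Run 4: S332 ⇒ engrave layer `#ff0000`. The run is open, so emit a `<polyline>` with points (Y-flipped): 77.51,84.67 63.81,109.21.

<svg xmlns="http://www.w3.org/2000/svg" width="229.49mm" height="157.14mm" viewBox="0 0 229.49 157.14">
  <polyline points="215.09,96.34 192.56,92.15 170.47,87.94 148.80,83.69 127.57,79.42 106.76,75.13" fill="none" stroke="#ff0000"/>
  <polygon points="20.60,148.88 8.80,146.35 208.03,38.56 194.78,27.87 212.30,39.05 208.96,78.57" fill="none" stroke="#ff0000"/>
  <polygon points="125.25,81.03 188.11,81.03 188.11,112.51 125.25,112.51" fill="none" stroke="#000000"/>
  <polyline points="77.51,84.67 63.81,109.21" fill="none" stroke="#ff0000"/>
</svg>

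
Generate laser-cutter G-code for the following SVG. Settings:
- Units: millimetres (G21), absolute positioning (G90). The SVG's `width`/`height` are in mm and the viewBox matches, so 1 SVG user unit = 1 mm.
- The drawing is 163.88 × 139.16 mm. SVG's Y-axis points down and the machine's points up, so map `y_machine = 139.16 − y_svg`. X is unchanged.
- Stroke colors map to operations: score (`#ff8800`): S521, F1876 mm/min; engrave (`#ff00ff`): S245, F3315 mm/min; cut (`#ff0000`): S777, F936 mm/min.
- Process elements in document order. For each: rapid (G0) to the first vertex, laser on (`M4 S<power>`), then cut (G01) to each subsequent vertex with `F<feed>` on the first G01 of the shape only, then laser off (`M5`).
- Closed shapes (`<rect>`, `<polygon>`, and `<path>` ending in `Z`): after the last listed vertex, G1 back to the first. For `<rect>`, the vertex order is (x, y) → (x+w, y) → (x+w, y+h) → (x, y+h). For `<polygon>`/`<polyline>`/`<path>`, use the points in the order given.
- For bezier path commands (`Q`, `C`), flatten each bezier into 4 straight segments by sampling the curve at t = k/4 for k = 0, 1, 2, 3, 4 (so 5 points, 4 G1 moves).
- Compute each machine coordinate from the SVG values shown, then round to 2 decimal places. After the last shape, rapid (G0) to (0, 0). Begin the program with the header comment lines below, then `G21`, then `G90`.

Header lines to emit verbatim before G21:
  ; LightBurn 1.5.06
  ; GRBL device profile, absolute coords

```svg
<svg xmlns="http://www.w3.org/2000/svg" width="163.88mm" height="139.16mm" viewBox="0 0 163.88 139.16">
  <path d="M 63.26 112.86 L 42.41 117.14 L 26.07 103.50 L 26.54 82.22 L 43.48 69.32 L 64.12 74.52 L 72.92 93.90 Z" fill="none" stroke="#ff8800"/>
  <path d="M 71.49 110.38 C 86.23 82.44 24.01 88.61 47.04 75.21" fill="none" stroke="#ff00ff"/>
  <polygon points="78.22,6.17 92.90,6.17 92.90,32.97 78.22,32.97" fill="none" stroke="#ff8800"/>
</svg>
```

; LightBurn 1.5.06
; GRBL device profile, absolute coords
G21
G90
G0 X63.26 Y26.30
M4 S521
G01 X42.41 Y22.02 F1876
G01 X26.07 Y35.66
G01 X26.54 Y56.94
G01 X43.48 Y69.84
G01 X64.12 Y64.64
G01 X72.92 Y45.26
G01 X63.26 Y26.30
M5
G0 X71.49 Y28.78
M4 S245
G01 X70.65 Y44.18 F3315
G01 X56.16 Y51.82
G01 X43.22 Y56.73
G01 X47.04 Y63.95
M5
G0 X78.22 Y132.99
M4 S521
G01 X92.90 Y132.99 F1876
G01 X92.90 Y106.19
G01 X78.22 Y106.19
G01 X78.22 Y132.99
M5
G0 X0.00 Y0.00

1 u = 1 mm; y_m = 139.16 − y.

[1] `<path>` regular polygon, #ff8800→score S521 F1876: (63.26,26.30) → (42.41,22.02) → (26.07,35.66) → (26.54,56.94) → (43.48,69.84) → (64.12,64.64) → (72.92,45.26) → (63.26,26.30) (closed)

[2] `<path>` cubic bezier, #ff00ff→engrave S245 F3315: (71.49,28.78) → (70.65,44.18) → (56.16,51.82) → (43.22,56.73) → (47.04,63.95)

[3] `<polygon>` rectangle, #ff8800→score S521 F1876: (78.22,132.99) → (92.90,132.99) → (92.90,106.19) → (78.22,106.19) → (78.22,132.99) (closed)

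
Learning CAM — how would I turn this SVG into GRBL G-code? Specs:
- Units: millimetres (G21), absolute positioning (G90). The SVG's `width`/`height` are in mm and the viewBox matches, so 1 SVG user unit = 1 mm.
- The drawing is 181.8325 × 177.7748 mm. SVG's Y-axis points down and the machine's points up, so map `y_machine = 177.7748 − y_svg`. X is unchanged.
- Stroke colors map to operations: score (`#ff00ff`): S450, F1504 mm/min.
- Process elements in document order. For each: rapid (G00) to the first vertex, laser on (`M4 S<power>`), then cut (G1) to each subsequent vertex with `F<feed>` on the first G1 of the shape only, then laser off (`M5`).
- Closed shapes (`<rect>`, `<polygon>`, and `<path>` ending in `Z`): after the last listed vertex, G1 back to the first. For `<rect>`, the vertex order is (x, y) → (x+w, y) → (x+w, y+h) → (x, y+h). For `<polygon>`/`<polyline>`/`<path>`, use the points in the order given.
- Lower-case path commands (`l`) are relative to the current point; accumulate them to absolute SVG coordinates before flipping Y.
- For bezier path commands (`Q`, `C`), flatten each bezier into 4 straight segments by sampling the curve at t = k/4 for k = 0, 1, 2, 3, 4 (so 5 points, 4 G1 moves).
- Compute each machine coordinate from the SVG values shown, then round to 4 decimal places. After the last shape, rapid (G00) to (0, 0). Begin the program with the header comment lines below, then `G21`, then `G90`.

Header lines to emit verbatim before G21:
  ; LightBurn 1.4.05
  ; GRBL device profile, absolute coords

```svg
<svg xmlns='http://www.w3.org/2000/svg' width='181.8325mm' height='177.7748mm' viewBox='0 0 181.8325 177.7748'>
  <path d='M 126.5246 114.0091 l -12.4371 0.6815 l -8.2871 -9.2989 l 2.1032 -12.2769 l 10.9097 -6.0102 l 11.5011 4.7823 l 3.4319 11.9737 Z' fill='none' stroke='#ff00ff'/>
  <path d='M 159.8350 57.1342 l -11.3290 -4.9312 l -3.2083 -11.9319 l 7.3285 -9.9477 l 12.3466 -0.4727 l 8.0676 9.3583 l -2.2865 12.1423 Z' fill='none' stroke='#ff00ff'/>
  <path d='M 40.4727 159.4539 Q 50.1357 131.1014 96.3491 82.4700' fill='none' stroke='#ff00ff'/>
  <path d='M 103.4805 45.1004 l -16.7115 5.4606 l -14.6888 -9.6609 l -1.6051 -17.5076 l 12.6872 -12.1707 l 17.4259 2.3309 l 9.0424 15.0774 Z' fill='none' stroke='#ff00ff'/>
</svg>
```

Since the viewBox matches the mm dimensions, user units are millimetres directly. The only transform is the Y-flip y_m = 177.7748 − y_svg.

Shape 1 is a regular polygon drawn with `<path>`. Its stroke #ff00ff means score at S450, F1504. After flipping Y the toolpath is (126.5246,63.7657) → (114.0875,63.0842) → (105.8004,72.3831) → (107.9036,84.6600) → (118.8133,90.6702) → (130.3144,85.8879) → (133.7463,73.9142) → (126.5246,63.7657), returning to the start.

Shape 2 is a regular polygon drawn with `<path>`. Its stroke #ff00ff means score at S450, F1504. After flipping Y the toolpath is (159.8350,120.6406) → (148.5060,125.5718) → (145.2977,137.5037) → (152.6262,147.4514) → (164.9728,147.9241) → (173.0404,138.5658) → (170.7539,126.4235) → (159.8350,120.6406), returning to the start.

Shape 3 is a quadratic bezier drawn with `<path>`. Its stroke #ff00ff means score at S450, F1504. After flipping Y the toolpath is (40.4727,18.3209) → (47.5886,33.7646) → (59.2733,51.7431) → (75.5268,72.2565) → (96.3491,95.3048).

Shape 4 is a regular polygon drawn with `<path>`. Its stroke #ff00ff means score at S450, F1504. After flipping Y the toolpath is (103.4805,132.6744) → (86.7690,127.2138) → (72.0802,136.8747) → (70.4751,154.3823) → (83.1623,166.5530) → (100.5882,164.2221) → (109.6306,149.1447) → (103.4805,132.6744), returning to the start.

; LightBurn 1.4.05
; GRBL device profile, absolute coords
G21
G90
G00 X126.5246 Y63.7657
M4 S450
G1 X114.0875 Y63.0842 F1504
G1 X105.8004 Y72.3831
G1 X107.9036 Y84.6600
G1 X118.8133 Y90.6702
G1 X130.3144 Y85.8879
G1 X133.7463 Y73.9142
G1 X126.5246 Y63.7657
M5
G00 X159.8350 Y120.6406
M4 S450
G1 X148.5060 Y125.5718 F1504
G1 X145.2977 Y137.5037
G1 X152.6262 Y147.4514
G1 X164.9728 Y147.9241
G1 X173.0404 Y138.5658
G1 X170.7539 Y126.4235
G1 X159.8350 Y120.6406
M5
G00 X40.4727 Y18.3209
M4 S450
G1 X47.5886 Y33.7646 F1504
G1 X59.2733 Y51.7431
G1 X75.5268 Y72.2565
G1 X96.3491 Y95.3048
M5
G00 X103.4805 Y132.6744
M4 S450
G1 X86.7690 Y127.2138 F1504
G1 X72.0802 Y136.8747
G1 X70.4751 Y154.3823
G1 X83.1623 Y166.5530
G1 X100.5882 Y164.2221
G1 X109.6306 Y149.1447
G1 X103.4805 Y132.6744
M5
G00 X0.0000 Y0.0000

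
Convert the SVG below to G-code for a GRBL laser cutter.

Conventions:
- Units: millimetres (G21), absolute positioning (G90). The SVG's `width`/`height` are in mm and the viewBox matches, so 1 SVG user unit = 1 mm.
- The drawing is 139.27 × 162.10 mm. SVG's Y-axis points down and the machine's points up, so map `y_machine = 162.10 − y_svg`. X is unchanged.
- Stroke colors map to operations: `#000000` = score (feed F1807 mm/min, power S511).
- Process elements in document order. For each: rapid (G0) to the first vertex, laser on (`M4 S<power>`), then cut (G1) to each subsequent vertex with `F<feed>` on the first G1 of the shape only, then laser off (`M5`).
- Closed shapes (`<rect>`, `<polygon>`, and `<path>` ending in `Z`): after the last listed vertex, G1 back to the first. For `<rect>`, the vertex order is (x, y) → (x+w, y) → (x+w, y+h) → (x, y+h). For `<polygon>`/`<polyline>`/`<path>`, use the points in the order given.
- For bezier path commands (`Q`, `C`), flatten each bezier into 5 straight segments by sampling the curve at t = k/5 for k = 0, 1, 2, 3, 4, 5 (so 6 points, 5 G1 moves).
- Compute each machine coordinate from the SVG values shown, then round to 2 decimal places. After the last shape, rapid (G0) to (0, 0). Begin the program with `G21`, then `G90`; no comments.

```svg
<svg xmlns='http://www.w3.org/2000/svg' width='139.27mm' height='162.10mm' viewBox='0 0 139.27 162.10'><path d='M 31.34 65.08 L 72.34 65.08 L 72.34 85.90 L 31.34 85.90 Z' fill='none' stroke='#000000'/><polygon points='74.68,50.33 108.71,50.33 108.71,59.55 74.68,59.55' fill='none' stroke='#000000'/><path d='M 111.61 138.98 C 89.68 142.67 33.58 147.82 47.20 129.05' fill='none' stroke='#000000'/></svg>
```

viewBox `0 0 139.27 162.10` with mm width/height → 1 unit = 1 mm. Flip: y_m = 162.10 − y_svg.

**Shape 1** — `<path>` rectangle, stroke `#000000` → score (S511, F1807). Machine vertices: (31.34,97.02) → (72.34,97.02) → (72.34,76.20) → (31.34,76.20) → (31.34,97.02). Closed: final G1 returns to the first vertex.

**Shape 2** — `<polygon>` rectangle, stroke `#000000` → score (S511, F1807). Machine vertices: (74.68,111.77) → (108.71,111.77) → (108.71,102.55) → (74.68,102.55) → (74.68,111.77). Closed: final G1 returns to the first vertex.

**Shape 3** — `<path>` cubic bezier, stroke `#000000` → score (S511, F1807). Control points (SVG): P0=(111.61,138.98), P1=(89.68,142.67), P2=(33.58,147.82), P3=(47.20,129.05); sampled at t=k/5. Machine vertices: (111.61,23.12) → (95.18,20.93) → (75.54,19.62) → (57.67,20.38) → (46.56,24.46) → (47.20,33.05). Open path.

G21
G90
G0 X31.34 Y97.02
M4 S511
G1 X72.34 Y97.02 F1807
G1 X72.34 Y76.20
G1 X31.34 Y76.20
G1 X31.34 Y97.02
M5
G0 X74.68 Y111.77
M4 S511
G1 X108.71 Y111.77 F1807
G1 X108.71 Y102.55
G1 X74.68 Y102.55
G1 X74.68 Y111.77
M5
G0 X111.61 Y23.12
M4 S511
G1 X95.18 Y20.93 F1807
G1 X75.54 Y19.62
G1 X57.67 Y20.38
G1 X46.56 Y24.46
G1 X47.20 Y33.05
M5
G0 X0.00 Y0.00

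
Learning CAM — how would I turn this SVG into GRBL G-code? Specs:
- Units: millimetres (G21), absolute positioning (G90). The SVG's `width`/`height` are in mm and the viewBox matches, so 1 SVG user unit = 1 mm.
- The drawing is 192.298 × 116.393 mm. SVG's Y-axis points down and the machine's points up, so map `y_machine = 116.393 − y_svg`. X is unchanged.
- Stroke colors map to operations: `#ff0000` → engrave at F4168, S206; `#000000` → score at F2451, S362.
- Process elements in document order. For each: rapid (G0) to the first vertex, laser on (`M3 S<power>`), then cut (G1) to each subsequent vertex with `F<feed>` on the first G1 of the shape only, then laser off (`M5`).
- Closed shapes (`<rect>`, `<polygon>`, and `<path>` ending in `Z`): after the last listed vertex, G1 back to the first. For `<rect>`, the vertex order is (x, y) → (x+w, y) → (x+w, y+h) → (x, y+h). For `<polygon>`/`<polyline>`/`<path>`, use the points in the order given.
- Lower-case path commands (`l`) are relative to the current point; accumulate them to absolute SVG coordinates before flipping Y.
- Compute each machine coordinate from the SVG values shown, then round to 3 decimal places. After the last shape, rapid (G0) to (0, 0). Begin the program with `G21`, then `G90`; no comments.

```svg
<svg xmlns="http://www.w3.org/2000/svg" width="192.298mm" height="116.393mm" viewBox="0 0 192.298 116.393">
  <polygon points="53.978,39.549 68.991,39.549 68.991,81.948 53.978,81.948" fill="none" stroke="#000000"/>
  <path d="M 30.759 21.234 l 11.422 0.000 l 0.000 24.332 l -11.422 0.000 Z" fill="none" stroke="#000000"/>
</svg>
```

Since the viewBox matches the mm dimensions, user units are millimetres directly. The only transform is the Y-flip y_m = 116.393 − y_svg.

Shape 1 is a rectangle drawn with `<polygon>`. Its stroke #000000 means score at S362, F2451. After flipping Y the toolpath is (53.978,76.844) → (68.991,76.844) → (68.991,34.445) → (53.978,34.445) → (53.978,76.844), returning to the start.

Shape 2 is a rectangle drawn with `<path>`. Its stroke #000000 means score at S362, F2451. After flipping Y the toolpath is (30.759,95.159) → (42.181,95.159) → (42.181,70.827) → (30.759,70.827) → (30.759,95.159), returning to the start.

G21
G90
G0 X53.978 Y76.844
M3 S362
G1 X68.991 Y76.844 F2451
G1 X68.991 Y34.445
G1 X53.978 Y34.445
G1 X53.978 Y76.844
M5
G0 X30.759 Y95.159
M3 S362
G1 X42.181 Y95.159 F2451
G1 X42.181 Y70.827
G1 X30.759 Y70.827
G1 X30.759 Y95.159
M5
G0 X0.000 Y0.000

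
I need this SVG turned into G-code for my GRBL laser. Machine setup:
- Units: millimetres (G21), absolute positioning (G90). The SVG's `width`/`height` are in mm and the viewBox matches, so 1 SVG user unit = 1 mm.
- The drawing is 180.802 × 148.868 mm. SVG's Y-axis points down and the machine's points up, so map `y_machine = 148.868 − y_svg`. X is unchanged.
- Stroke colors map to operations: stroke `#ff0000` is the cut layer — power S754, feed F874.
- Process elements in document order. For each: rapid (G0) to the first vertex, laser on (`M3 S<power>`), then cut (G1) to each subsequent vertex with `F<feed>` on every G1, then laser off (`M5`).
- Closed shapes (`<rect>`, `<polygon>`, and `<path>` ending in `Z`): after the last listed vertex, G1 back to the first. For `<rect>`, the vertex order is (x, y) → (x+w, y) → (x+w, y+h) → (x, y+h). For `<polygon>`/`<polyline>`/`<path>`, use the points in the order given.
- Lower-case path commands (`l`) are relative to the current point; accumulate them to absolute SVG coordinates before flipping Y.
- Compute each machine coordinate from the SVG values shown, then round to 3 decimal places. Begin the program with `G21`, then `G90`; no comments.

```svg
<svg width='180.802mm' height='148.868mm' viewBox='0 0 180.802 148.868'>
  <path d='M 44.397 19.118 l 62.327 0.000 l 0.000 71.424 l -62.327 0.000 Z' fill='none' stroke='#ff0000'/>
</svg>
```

Since the viewBox matches the mm dimensions, user units are millimetres directly. The only transform is the Y-flip y_m = 148.868 − y_svg.

Shape 1 is a rectangle drawn with `<path>`. Its stroke #ff0000 means cut at S754, F874. After flipping Y the toolpath is (44.397,129.750) → (106.724,129.750) → (106.724,58.326) → (44.397,58.326) → (44.397,129.750), returning to the start.

G21
G90
G0 X44.397 Y129.750
M3 S754
G1 X106.724 Y129.750 F874
G1 X106.724 Y58.326 F874
G1 X44.397 Y58.326 F874
G1 X44.397 Y129.750 F874
M5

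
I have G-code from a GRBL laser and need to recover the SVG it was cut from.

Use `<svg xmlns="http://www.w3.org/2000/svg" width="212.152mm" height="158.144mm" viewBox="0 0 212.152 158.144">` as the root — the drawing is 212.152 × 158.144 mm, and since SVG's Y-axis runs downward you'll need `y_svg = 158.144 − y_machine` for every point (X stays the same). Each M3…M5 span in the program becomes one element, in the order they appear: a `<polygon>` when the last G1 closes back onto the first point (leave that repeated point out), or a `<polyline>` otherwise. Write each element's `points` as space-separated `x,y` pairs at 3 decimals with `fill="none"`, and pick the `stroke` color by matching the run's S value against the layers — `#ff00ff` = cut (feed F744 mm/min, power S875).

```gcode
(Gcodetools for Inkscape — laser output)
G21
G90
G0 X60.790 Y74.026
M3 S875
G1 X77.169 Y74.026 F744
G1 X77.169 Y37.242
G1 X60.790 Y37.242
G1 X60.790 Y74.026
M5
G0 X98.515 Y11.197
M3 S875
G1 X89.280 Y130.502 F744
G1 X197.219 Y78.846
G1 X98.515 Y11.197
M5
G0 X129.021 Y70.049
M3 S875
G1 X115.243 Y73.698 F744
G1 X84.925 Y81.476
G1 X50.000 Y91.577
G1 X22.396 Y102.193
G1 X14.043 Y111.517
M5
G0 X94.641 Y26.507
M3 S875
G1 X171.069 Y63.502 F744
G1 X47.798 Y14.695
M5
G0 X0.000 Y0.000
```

<svg xmlns="http://www.w3.org/2000/svg" width="212.152mm" height="158.144mm" viewBox="0 0 212.152 158.144">
  <polygon points="60.790,84.118 77.169,84.118 77.169,120.902 60.790,120.902" fill="none" stroke="#ff00ff"/>
  <polygon points="98.515,146.947 89.280,27.642 197.219,79.298" fill="none" stroke="#ff00ff"/>
  <polyline points="129.021,88.095 115.243,84.446 84.925,76.668 50.000,66.567 22.396,55.951 14.043,46.627" fill="none" stroke="#ff00ff"/>
  <polyline points="94.641,131.637 171.069,94.642 47.798,143.449" fill="none" stroke="#ff00ff"/>
</svg>

Each laser-on run becomes one SVG element. Flip Y back into SVG space with y_svg = 158.144 − y_machine. Every run uses S875, so all elements get stroke `#ff00ff` (cut).

Run 1: The run returns to its start, so emit a `<polygon>` with points (Y-flipped): 60.790,84.118 77.169,84.118 77.169,120.902 60.790,120.902.

Run 2: The run returns to its start, so emit a `<polygon>` with points (Y-flipped): 98.515,146.947 89.280,27.642 197.219,79.298.

Run 3: The run is open, so emit a `<polyline>` with points (Y-flipped): 129.021,88.095 115.243,84.446 84.925,76.668 50.000,66.567 22.396,55.951 14.043,46.627.

Run 4: The run is open, so emit a `<polyline>` with points (Y-flipped): 94.641,131.637 171.069,94.642 47.798,143.449.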